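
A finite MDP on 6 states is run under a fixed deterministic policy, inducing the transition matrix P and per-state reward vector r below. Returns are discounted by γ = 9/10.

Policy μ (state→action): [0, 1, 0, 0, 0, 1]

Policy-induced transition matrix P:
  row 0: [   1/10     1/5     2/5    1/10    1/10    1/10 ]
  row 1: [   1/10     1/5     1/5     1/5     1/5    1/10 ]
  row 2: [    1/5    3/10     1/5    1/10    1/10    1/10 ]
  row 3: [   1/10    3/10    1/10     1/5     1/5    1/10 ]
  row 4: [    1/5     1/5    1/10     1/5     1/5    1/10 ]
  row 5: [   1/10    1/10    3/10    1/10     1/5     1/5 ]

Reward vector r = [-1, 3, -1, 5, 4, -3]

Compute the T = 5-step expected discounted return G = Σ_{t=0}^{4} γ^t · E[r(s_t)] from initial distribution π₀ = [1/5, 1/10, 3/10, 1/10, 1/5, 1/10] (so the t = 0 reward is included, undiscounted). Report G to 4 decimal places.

t=0: π = [0.2000, 0.1000, 0.3000, 0.1000, 0.2000, 0.1000], E[r] = 0.8000, γ^t·E[r] = 0.800000, running G = 0.800000
t=1: π = [0.1500, 0.2300, 0.2200, 0.1400, 0.1500, 0.1100], E[r] = 1.2900, γ^t·E[r] = 1.161000, running G = 1.961000
t=2: π = [0.1370, 0.2250, 0.2120, 0.1520, 0.1630, 0.1110], E[r] = 1.4050, γ^t·E[r] = 1.138050, running G = 3.099050
t=3: π = [0.1375, 0.2253, 0.2070, 0.1540, 0.1651, 0.1111], E[r] = 1.4285, γ^t·E[r] = 1.041377, running G = 4.140427
t=4: π = [0.1372, 0.2250, 0.2067, 0.1544, 0.1656, 0.1111], E[r] = 1.4321, γ^t·E[r] = 0.939620, running G = 5.080047

G = 5.0800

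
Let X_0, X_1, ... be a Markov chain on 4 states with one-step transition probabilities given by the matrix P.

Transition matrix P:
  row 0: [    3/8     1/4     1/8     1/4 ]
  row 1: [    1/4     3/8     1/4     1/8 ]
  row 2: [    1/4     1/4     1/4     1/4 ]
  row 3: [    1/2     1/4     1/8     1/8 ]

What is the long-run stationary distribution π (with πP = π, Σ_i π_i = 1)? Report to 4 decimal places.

Balance equations π_j = Σ_i π_i·P[i][j]:
  π_0 = 3/8·π_0 + 1/4·π_1 + 1/4·π_2 + 1/2·π_3
  π_1 = 1/4·π_0 + 3/8·π_1 + 1/4·π_2 + 1/4·π_3
  π_2 = 1/8·π_0 + 1/4·π_1 + 1/4·π_2 + 1/8·π_3
  normalize: π_0 + π_1 + π_2 + π_3 = 1
Solving the linear system gives exactly π = [50/147, 2/7, 9/49, 4/21].

π = [0.3401, 0.2857, 0.1837, 0.1905]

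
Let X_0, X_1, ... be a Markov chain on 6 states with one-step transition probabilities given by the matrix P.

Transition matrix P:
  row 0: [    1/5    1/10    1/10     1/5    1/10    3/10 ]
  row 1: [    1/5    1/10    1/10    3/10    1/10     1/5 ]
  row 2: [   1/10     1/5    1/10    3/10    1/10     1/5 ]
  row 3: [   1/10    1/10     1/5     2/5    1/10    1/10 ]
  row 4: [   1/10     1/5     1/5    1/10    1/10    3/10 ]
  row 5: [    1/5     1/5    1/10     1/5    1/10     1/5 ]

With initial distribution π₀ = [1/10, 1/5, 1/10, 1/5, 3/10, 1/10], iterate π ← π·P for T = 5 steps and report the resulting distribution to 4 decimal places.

t=0: π = [0.1000, 0.2000, 0.1000, 0.2000, 0.3000, 0.1000]
t=1: π = [0.1400, 0.1500, 0.1500, 0.2400, 0.1000, 0.2200]
t=2: π = [0.1510, 0.1470, 0.1340, 0.2680, 0.1000, 0.2000]
t=3: π = [0.1498, 0.1434, 0.1368, 0.2717, 0.1000, 0.1983]
t=4: π = [0.1492, 0.1435, 0.1372, 0.2724, 0.1000, 0.1978]
t=5: π = [0.1490, 0.1435, 0.1372, 0.2725, 0.1000, 0.1977]

π = [0.1490, 0.1435, 0.1372, 0.2725, 0.1000, 0.1977]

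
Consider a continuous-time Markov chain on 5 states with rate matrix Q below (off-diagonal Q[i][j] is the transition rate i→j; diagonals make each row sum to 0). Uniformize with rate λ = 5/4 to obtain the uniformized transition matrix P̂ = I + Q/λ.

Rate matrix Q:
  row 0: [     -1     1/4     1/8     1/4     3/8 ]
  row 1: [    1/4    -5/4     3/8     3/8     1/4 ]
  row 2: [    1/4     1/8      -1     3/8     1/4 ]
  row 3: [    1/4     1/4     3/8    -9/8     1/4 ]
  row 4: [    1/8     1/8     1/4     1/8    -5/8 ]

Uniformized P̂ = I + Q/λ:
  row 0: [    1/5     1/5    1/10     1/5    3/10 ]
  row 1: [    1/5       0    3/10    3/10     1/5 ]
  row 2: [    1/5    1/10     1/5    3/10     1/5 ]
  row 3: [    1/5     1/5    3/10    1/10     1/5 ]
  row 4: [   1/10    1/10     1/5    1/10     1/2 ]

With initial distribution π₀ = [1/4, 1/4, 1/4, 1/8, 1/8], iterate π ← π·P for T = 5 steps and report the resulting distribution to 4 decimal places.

t=0: π = [0.2500, 0.2500, 0.2500, 0.1250, 0.1250]
t=1: π = [0.1875, 0.1125, 0.2125, 0.2250, 0.2625]
t=2: π = [0.1738, 0.1300, 0.2150, 0.1838, 0.2975]
t=3: π = [0.1703, 0.1228, 0.2140, 0.1864, 0.3066]
t=4: π = [0.1693, 0.1234, 0.2139, 0.1844, 0.3090]
t=5: π = [0.1691, 0.1230, 0.2138, 0.1844, 0.3096]

π = [0.1691, 0.1230, 0.2138, 0.1844, 0.3096]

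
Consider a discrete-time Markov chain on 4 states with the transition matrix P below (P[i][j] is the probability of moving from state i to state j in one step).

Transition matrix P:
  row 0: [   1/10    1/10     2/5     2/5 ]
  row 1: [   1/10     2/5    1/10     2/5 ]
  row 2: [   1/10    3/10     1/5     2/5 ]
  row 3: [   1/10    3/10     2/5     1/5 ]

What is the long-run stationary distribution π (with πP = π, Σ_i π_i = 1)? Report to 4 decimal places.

π = [0.1000, 0.3111, 0.2556, 0.3333]

Balance equations π_j = Σ_i π_i·P[i][j]:
  π_0 = 1/10·π_0 + 1/10·π_1 + 1/10·π_2 + 1/10·π_3
  π_1 = 1/10·π_0 + 2/5·π_1 + 3/10·π_2 + 3/10·π_3
  π_2 = 2/5·π_0 + 1/10·π_1 + 1/5·π_2 + 2/5·π_3
  normalize: π_0 + π_1 + π_2 + π_3 = 1
Solving the linear system gives exactly π = [1/10, 14/45, 23/90, 1/3].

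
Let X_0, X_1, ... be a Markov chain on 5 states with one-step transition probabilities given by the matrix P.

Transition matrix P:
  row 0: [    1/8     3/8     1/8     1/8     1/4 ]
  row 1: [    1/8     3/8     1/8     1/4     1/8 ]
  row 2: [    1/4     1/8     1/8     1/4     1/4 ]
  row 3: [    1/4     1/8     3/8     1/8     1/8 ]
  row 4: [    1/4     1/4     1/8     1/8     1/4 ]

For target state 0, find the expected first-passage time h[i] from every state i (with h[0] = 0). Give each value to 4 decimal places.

h = [0.0000, 5.1699, 4.4444, 4.4342, 4.5364]

First-step conditioning: h[0] = 0; for i ≠ 0, h[i] = 1 + Σ_k P[i][k]·h[k].
  h[1] = 1 + 3/8·h[1] + 1/8·h[2] + 1/4·h[3] + 1/8·h[4]
  h[2] = 1 + 1/8·h[1] + 1/8·h[2] + 1/4·h[3] + 1/4·h[4]
  h[3] = 1 + 1/8·h[1] + 3/8·h[2] + 1/8·h[3] + 1/8·h[4]
  h[4] = 1 + 1/4·h[1] + 1/8·h[2] + 1/8·h[3] + 1/4·h[4]
Solving the 4×4 linear system over states ≠ 0 gives exactly h = [0, 4048/783, 40/9, 3472/783, 1184/261] (h[0] = 0 is the target).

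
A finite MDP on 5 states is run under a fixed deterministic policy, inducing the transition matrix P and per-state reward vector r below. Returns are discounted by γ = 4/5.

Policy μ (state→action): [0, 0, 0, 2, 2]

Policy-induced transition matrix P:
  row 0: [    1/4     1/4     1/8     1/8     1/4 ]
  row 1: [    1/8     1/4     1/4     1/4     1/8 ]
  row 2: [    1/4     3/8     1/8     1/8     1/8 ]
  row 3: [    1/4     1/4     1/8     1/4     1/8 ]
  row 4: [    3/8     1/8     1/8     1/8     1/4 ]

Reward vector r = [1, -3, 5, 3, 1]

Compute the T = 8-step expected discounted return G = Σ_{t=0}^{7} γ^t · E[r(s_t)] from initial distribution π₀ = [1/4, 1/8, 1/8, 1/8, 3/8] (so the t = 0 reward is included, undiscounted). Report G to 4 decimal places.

G = 4.3854

t=0: π = [0.2500, 0.1250, 0.1250, 0.1250, 0.3750], E[r] = 1.2500, γ^t·E[r] = 1.250000, running G = 1.250000
t=1: π = [0.2813, 0.2188, 0.1406, 0.1563, 0.2031], E[r] = 1.0000, γ^t·E[r] = 0.800000, running G = 2.050000
t=2: π = [0.2480, 0.2422, 0.1523, 0.1719, 0.1855], E[r] = 0.9844, γ^t·E[r] = 0.630000, running G = 2.680000
t=3: π = [0.2429, 0.2458, 0.1553, 0.1768, 0.1792], E[r] = 0.9912, γ^t·E[r] = 0.507500, running G = 3.187500
t=4: π = [0.2417, 0.2470, 0.1557, 0.1778, 0.1778], E[r] = 0.9905, γ^t·E[r] = 0.405725, running G = 3.593225
t=5: π = [0.2413, 0.2472, 0.1559, 0.1781, 0.1774], E[r] = 0.9907, γ^t·E[r] = 0.324643, running G = 3.917868
t=6: π = [0.2413, 0.2473, 0.1559, 0.1782, 0.1773], E[r] = 0.9907, γ^t·E[r] = 0.259716, running G = 4.177583
t=7: π = [0.2413, 0.2473, 0.1559, 0.1782, 0.1773], E[r] = 0.9907, γ^t·E[r] = 0.207774, running G = 4.385357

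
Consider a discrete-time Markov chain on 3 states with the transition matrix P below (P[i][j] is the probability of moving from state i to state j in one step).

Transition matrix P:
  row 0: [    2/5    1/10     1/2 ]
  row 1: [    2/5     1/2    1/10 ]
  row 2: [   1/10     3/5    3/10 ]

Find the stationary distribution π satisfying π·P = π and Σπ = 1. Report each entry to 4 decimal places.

π = [0.3152, 0.4022, 0.2826]

Balance equations π_j = Σ_i π_i·P[i][j]:
  π_0 = 2/5·π_0 + 2/5·π_1 + 1/10·π_2
  π_1 = 1/10·π_0 + 1/2·π_1 + 3/5·π_2
  normalize: π_0 + π_1 + π_2 = 1
Solving the linear system gives exactly π = [29/92, 37/92, 13/46].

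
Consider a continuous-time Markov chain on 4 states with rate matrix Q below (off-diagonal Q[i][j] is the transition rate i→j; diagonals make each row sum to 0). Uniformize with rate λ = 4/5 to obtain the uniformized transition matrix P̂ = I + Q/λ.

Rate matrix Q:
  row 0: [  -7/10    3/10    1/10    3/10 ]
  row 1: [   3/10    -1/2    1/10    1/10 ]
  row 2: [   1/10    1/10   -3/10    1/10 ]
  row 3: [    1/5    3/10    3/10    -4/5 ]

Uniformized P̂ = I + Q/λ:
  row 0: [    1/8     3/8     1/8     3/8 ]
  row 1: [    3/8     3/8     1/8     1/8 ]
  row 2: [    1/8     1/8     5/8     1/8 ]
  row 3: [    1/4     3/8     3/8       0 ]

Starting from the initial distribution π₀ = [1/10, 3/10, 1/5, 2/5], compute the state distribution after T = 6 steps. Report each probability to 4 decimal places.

π = [0.2183, 0.2929, 0.3292, 0.1597]

t=0: π = [0.1000, 0.3000, 0.2000, 0.4000]
t=1: π = [0.2500, 0.3250, 0.3250, 0.1000]
t=2: π = [0.2188, 0.2938, 0.3125, 0.1750]
t=3: π = [0.2203, 0.2969, 0.3250, 0.1578]
t=4: π = [0.2189, 0.2938, 0.3270, 0.1604]
t=5: π = [0.2185, 0.2933, 0.3286, 0.1597]
t=6: π = [0.2183, 0.2929, 0.3292, 0.1597]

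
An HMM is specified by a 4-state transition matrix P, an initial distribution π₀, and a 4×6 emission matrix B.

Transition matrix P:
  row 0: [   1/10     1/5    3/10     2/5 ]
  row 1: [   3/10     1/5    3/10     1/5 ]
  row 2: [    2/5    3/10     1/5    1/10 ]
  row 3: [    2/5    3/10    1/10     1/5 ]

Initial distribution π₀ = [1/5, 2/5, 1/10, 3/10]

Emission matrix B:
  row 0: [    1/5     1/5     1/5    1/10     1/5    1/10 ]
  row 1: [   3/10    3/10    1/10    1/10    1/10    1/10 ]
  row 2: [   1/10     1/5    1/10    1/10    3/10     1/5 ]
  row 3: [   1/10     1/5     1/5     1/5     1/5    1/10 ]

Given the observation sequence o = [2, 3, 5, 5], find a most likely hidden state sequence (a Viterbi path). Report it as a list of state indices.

path = [0, 3, 0, 2]

t=0: δ = [4.000e-02, 4.000e-02, 1.000e-02, 6.000e-02]  (obs o_0=2)
t=1: δ = [2.400e-03, 1.800e-03, 1.200e-03, 3.200e-03]  ψ = [3, 3, 0, 0]  (obs o_1=3)
t=2: δ = [1.280e-04, 9.600e-05, 1.440e-04, 9.600e-05]  ψ = [3, 3, 0, 0]  (obs o_2=5)
t=3: δ = [5.760e-06, 4.320e-06, 7.680e-06, 5.120e-06]  ψ = [2, 2, 0, 0]  (obs o_3=5)
backtrack: best end state = 2; path = [0, 3, 0, 2]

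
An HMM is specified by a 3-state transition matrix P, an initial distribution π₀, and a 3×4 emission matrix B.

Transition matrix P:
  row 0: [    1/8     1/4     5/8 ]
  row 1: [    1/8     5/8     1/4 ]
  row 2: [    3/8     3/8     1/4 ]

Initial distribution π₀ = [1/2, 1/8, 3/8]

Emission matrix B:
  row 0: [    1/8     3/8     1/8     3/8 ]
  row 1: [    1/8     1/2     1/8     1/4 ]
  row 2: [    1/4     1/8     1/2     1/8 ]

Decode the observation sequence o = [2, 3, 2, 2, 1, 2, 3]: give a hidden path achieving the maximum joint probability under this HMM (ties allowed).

t=0: δ = [6.250e-02, 1.562e-02, 1.875e-01]  (obs o_0=2)
t=1: δ = [2.637e-02, 1.758e-02, 5.859e-03]  ψ = [2, 2, 2]  (obs o_1=3)
t=2: δ = [4.120e-04, 1.373e-03, 8.240e-03]  ψ = [0, 1, 0]  (obs o_2=2)
t=3: δ = [3.862e-04, 3.862e-04, 1.030e-03]  ψ = [2, 2, 2]  (obs o_3=2)
t=4: δ = [1.448e-04, 1.931e-04, 3.219e-05]  ψ = [2, 2, 2]  (obs o_4=1)
t=5: δ = [3.017e-06, 1.509e-05, 4.526e-05]  ψ = [1, 1, 0]  (obs o_5=2)
t=6: δ = [6.365e-06, 4.243e-06, 1.414e-06]  ψ = [2, 2, 2]  (obs o_6=3)
backtrack: best end state = 0; path = [2, 0, 2, 2, 0, 2, 0]

path = [2, 0, 2, 2, 0, 2, 0]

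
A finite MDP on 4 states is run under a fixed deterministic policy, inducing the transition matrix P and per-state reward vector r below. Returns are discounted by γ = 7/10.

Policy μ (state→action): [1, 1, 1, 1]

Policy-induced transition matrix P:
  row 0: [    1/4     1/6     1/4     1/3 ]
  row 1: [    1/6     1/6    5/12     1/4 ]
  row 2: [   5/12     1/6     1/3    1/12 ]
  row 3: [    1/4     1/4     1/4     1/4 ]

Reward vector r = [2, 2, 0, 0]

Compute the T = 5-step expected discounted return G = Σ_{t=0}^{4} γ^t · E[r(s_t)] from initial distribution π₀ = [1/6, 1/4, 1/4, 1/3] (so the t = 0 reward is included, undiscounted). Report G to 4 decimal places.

G = 2.4956

t=0: π = [0.1667, 0.2500, 0.2500, 0.3333], E[r] = 0.8333, γ^t·E[r] = 0.833333, running G = 0.833333
t=1: π = [0.2708, 0.1944, 0.3125, 0.2222], E[r] = 0.9306, γ^t·E[r] = 0.651389, running G = 1.484722
t=2: π = [0.2859, 0.1852, 0.3084, 0.2205], E[r] = 0.9421, γ^t·E[r] = 0.461644, running G = 1.946366
t=3: π = [0.2860, 0.1850, 0.3066, 0.2224], E[r] = 0.9420, γ^t·E[r] = 0.323117, running G = 2.269483
t=4: π = [0.2857, 0.1852, 0.3064, 0.2227], E[r] = 0.9418, γ^t·E[r] = 0.226115, running G = 2.495598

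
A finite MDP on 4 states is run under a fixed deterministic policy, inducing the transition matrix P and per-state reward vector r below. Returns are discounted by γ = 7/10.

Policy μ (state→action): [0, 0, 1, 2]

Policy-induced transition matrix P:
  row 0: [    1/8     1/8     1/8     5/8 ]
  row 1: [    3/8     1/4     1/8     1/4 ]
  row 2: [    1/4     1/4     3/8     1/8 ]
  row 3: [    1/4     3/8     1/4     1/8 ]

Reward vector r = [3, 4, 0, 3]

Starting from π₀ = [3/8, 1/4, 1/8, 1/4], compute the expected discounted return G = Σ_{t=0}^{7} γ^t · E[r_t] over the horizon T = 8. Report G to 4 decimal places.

G = 8.5148

t=0: π = [0.3750, 0.2500, 0.1250, 0.2500], E[r] = 2.8750, γ^t·E[r] = 2.875000, running G = 2.875000
t=1: π = [0.2344, 0.2344, 0.1875, 0.3438], E[r] = 2.6719, γ^t·E[r] = 1.870313, running G = 4.745313
t=2: π = [0.2500, 0.2637, 0.2148, 0.2715], E[r] = 2.6191, γ^t·E[r] = 1.283379, running G = 6.028691
t=3: π = [0.2517, 0.2527, 0.2126, 0.2830], E[r] = 2.6147, γ^t·E[r] = 0.896858, running G = 6.925549
t=4: π = [0.2501, 0.2539, 0.2135, 0.2824], E[r] = 2.6133, γ^t·E[r] = 0.627456, running G = 7.553005
t=5: π = [0.2505, 0.2540, 0.2137, 0.2818], E[r] = 2.6130, γ^t·E[r] = 0.439163, running G = 7.992168
t=6: π = [0.2504, 0.2539, 0.2136, 0.2820], E[r] = 2.6130, γ^t·E[r] = 0.307414, running G = 8.299582
t=7: π = [0.2504, 0.2539, 0.2137, 0.2820], E[r] = 2.6130, γ^t·E[r] = 0.215189, running G = 8.514771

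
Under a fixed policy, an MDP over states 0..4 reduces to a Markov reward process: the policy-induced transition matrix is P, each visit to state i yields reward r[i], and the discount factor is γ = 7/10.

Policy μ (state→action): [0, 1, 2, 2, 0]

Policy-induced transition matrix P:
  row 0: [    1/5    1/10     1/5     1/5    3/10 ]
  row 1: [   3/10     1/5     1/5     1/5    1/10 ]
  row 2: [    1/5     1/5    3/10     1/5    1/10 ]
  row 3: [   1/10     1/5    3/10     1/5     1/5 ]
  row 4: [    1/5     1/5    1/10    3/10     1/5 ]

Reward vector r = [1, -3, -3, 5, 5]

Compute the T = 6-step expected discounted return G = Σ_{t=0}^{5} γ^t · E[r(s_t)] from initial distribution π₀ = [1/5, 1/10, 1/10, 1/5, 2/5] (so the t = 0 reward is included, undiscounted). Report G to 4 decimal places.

G = 4.7037

t=0: π = [0.2000, 0.1000, 0.1000, 0.2000, 0.4000], E[r] = 2.6000, γ^t·E[r] = 2.600000, running G = 2.600000
t=1: π = [0.1900, 0.1800, 0.1900, 0.2400, 0.2000], E[r] = 1.2800, γ^t·E[r] = 0.896000, running G = 3.496000
t=2: π = [0.1940, 0.1810, 0.2230, 0.2200, 0.1820], E[r] = 0.9920, γ^t·E[r] = 0.486080, running G = 3.982080
t=3: π = [0.1961, 0.1806, 0.2261, 0.2182, 0.1790], E[r] = 0.9620, γ^t·E[r] = 0.329966, running G = 4.312046
t=4: π = [0.1962, 0.1804, 0.2265, 0.2179, 0.1789], E[r] = 0.9597, γ^t·E[r] = 0.230419, running G = 4.542465
t=5: π = [0.1962, 0.1804, 0.2265, 0.2179, 0.1789], E[r] = 0.9596, γ^t·E[r] = 0.161281, running G = 4.703746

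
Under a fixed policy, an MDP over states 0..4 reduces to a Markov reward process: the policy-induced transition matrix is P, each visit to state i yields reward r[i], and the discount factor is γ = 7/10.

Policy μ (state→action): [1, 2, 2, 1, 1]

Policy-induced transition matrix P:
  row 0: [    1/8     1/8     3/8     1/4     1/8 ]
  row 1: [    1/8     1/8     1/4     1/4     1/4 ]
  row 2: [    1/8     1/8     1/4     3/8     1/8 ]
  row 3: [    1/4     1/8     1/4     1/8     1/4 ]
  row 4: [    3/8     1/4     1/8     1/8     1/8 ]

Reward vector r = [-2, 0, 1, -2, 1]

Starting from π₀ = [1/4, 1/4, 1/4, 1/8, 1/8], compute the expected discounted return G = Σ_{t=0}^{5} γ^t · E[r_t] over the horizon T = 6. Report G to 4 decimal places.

t=0: π = [0.2500, 0.2500, 0.2500, 0.1250, 0.1250], E[r] = -0.3750, γ^t·E[r] = -0.375000, running G = -0.375000
t=1: π = [0.1719, 0.1406, 0.2656, 0.2500, 0.1719], E[r] = -0.4063, γ^t·E[r] = -0.284375, running G = -0.659375
t=2: π = [0.1992, 0.1465, 0.2500, 0.2305, 0.1738], E[r] = -0.4355, γ^t·E[r] = -0.213418, running G = -0.872793
t=3: π = [0.1973, 0.1467, 0.2532, 0.2307, 0.1721], E[r] = -0.4307, γ^t·E[r] = -0.147718, running G = -1.020511
t=4: π = [0.1969, 0.1465, 0.2531, 0.2313, 0.1722], E[r] = -0.4310, γ^t·E[r] = -0.103483, running G = -1.123994
t=5: π = [0.1970, 0.1465, 0.2531, 0.2312, 0.1722], E[r] = -0.4310, γ^t·E[r] = -0.072441, running G = -1.196435

G = -1.1964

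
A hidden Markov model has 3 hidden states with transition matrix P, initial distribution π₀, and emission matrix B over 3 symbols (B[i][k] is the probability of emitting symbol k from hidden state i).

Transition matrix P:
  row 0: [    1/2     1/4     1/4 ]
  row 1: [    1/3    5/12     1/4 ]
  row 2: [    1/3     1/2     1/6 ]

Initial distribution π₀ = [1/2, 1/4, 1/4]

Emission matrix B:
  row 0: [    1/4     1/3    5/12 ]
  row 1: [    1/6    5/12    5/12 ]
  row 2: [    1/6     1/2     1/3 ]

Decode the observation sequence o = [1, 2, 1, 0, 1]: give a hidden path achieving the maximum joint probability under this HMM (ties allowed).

t=0: δ = [1.667e-01, 1.042e-01, 1.250e-01]  (obs o_0=1)
t=1: δ = [3.472e-02, 2.604e-02, 1.389e-02]  ψ = [0, 2, 0]  (obs o_1=2)
t=2: δ = [5.787e-03, 4.521e-03, 4.340e-03]  ψ = [0, 1, 0]  (obs o_2=1)
t=3: δ = [7.234e-04, 3.617e-04, 2.411e-04]  ψ = [0, 2, 0]  (obs o_3=0)
t=4: δ = [1.206e-04, 7.535e-05, 9.042e-05]  ψ = [0, 0, 0]  (obs o_4=1)
backtrack: best end state = 0; path = [0, 0, 0, 0, 0]

path = [0, 0, 0, 0, 0]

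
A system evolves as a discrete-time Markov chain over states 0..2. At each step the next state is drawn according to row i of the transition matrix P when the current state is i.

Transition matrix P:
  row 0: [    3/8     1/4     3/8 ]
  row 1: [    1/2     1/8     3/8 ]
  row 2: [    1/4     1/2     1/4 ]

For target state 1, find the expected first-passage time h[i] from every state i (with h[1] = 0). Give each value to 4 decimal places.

First-step conditioning: h[1] = 0; for i ≠ 1, h[i] = 1 + Σ_k P[i][k]·h[k].
  h[0] = 1 + 3/8·h[0] + 3/8·h[2]
  h[2] = 1 + 1/4·h[0] + 1/4·h[2]
Solving the 2×2 linear system over states ≠ 1 gives exactly h = [3, 0, 7/3] (h[1] = 0 is the target).

h = [3.0000, 0.0000, 2.3333]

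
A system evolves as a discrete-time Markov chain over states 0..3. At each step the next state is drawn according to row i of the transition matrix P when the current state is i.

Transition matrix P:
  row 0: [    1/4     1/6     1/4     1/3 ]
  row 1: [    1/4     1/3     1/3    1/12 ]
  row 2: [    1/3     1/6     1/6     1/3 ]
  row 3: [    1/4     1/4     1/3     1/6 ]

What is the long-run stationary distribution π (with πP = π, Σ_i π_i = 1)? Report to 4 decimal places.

Balance equations π_j = Σ_i π_i·P[i][j]:
  π_0 = 1/4·π_0 + 1/4·π_1 + 1/3·π_2 + 1/4·π_3
  π_1 = 1/6·π_0 + 1/3·π_1 + 1/6·π_2 + 1/4·π_3
  π_2 = 1/4·π_0 + 1/3·π_1 + 1/6·π_2 + 1/3·π_3
  normalize: π_0 + π_1 + π_2 + π_3 = 1
Solving the linear system gives exactly π = [46/169, 32/143, 45/169, 34/143].

π = [0.2722, 0.2238, 0.2663, 0.2378]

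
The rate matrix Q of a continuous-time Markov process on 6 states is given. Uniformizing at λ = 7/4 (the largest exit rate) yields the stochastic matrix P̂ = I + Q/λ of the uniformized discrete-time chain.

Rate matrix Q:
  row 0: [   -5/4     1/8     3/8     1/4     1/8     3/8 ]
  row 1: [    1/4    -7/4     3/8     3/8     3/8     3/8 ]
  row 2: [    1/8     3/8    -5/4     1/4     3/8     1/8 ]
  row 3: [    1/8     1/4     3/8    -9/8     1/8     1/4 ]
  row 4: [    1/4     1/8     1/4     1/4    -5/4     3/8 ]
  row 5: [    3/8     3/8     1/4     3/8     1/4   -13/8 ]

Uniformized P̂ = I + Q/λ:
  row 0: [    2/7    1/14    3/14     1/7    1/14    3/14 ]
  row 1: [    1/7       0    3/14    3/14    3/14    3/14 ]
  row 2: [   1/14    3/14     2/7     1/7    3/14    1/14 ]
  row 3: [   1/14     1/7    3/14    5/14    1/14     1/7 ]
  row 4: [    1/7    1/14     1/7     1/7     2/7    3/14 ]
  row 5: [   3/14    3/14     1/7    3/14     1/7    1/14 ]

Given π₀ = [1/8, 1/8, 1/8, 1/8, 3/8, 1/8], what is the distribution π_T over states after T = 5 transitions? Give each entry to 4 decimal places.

t=0: π = [0.1250, 0.1250, 0.1250, 0.1250, 0.3750, 0.1250]
t=1: π = [0.1518, 0.1071, 0.1875, 0.1875, 0.1964, 0.1696]
t=2: π = [0.1499, 0.1282, 0.2015, 0.2028, 0.1677, 0.1499]
t=3: π = [0.1461, 0.1270, 0.2060, 0.2062, 0.1652, 0.1496]
t=4: π = [0.1450, 0.1279, 0.2065, 0.2068, 0.1651, 0.1488]
t=5: π = [0.1447, 0.1278, 0.2066, 0.2069, 0.1652, 0.1488]

π = [0.1447, 0.1278, 0.2066, 0.2069, 0.1652, 0.1488]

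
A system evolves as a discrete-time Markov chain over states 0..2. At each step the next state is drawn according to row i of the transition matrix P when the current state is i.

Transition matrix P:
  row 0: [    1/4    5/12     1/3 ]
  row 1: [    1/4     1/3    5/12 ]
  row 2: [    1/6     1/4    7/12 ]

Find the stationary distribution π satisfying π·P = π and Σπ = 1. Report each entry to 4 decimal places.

π = [0.2101, 0.3109, 0.4790]

Balance equations π_j = Σ_i π_i·P[i][j]:
  π_0 = 1/4·π_0 + 1/4·π_1 + 1/6·π_2
  π_1 = 5/12·π_0 + 1/3·π_1 + 1/4·π_2
  normalize: π_0 + π_1 + π_2 = 1
Solving the linear system gives exactly π = [25/119, 37/119, 57/119].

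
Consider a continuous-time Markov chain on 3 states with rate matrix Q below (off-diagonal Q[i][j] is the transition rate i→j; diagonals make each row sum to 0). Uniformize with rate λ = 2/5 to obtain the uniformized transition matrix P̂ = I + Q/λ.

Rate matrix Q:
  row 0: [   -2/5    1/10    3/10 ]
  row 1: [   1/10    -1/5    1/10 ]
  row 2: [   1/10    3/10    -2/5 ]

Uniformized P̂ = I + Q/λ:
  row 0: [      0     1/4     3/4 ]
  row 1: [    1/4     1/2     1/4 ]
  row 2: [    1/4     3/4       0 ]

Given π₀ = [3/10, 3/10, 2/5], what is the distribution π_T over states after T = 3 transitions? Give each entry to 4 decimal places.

t=0: π = [0.3000, 0.3000, 0.4000]
t=1: π = [0.1750, 0.5250, 0.3000]
t=2: π = [0.2063, 0.5313, 0.2625]
t=3: π = [0.1984, 0.5141, 0.2875]

π = [0.1984, 0.5141, 0.2875]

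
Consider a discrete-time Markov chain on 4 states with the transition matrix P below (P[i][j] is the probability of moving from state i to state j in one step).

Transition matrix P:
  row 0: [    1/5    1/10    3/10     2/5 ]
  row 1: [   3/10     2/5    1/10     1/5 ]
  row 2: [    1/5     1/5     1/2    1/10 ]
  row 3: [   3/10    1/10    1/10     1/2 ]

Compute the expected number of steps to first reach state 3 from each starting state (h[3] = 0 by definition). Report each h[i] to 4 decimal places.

h = [3.7908, 4.4444, 5.2941, 0.0000]

First-step conditioning: h[3] = 0; for i ≠ 3, h[i] = 1 + Σ_k P[i][k]·h[k].
  h[0] = 1 + 1/5·h[0] + 1/10·h[1] + 3/10·h[2]
  h[1] = 1 + 3/10·h[0] + 2/5·h[1] + 1/10·h[2]
  h[2] = 1 + 1/5·h[0] + 1/5·h[1] + 1/2·h[2]
Solving the 3×3 linear system over states ≠ 3 gives exactly h = [580/153, 40/9, 90/17, 0] (h[3] = 0 is the target).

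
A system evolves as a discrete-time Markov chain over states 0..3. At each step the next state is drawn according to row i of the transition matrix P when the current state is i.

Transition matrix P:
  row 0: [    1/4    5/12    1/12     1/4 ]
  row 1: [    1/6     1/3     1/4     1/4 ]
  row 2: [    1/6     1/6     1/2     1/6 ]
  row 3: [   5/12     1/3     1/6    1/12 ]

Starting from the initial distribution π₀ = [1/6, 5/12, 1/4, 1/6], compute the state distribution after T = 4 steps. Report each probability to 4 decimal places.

t=0: π = [0.1667, 0.4167, 0.2500, 0.1667]
t=1: π = [0.2222, 0.3056, 0.2708, 0.2014]
t=2: π = [0.2355, 0.3067, 0.2639, 0.1939]
t=3: π = [0.2348, 0.3090, 0.2606, 0.1957]
t=4: π = [0.2352, 0.3095, 0.2597, 0.1957]

π = [0.2352, 0.3095, 0.2597, 0.1957]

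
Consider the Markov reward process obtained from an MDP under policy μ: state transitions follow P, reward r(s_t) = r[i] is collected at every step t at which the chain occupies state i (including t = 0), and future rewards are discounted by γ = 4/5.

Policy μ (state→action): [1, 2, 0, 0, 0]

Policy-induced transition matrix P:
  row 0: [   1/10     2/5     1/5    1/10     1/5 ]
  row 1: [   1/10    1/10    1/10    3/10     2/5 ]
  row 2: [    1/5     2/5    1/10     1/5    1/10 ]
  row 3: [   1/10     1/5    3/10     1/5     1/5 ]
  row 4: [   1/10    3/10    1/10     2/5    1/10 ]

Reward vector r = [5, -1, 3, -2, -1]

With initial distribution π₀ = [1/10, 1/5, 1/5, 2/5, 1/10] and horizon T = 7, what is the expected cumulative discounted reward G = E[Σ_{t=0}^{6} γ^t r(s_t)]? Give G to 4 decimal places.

t=0: π = [0.1000, 0.2000, 0.2000, 0.4000, 0.1000], E[r] = 0.0000, γ^t·E[r] = 0.000000, running G = 0.000000
t=1: π = [0.1200, 0.2500, 0.1900, 0.2300, 0.2100], E[r] = 0.2500, γ^t·E[r] = 0.200000, running G = 0.200000
t=2: π = [0.1190, 0.2580, 0.1580, 0.2550, 0.2100], E[r] = 0.0910, γ^t·E[r] = 0.058240, running G = 0.258240
t=3: π = [0.1158, 0.2506, 0.1629, 0.2559, 0.2148], E[r] = 0.0905, γ^t·E[r] = 0.046336, running G = 0.304576
t=4: π = [0.1163, 0.2522, 0.1628, 0.2564, 0.2124], E[r] = 0.0923, γ^t·E[r] = 0.037822, running G = 0.342398
t=5: π = [0.1163, 0.2518, 0.1629, 0.2561, 0.2129], E[r] = 0.0933, γ^t·E[r] = 0.030562, running G = 0.372960
t=6: π = [0.1163, 0.2519, 0.1628, 0.2561, 0.2128], E[r] = 0.0930, γ^t·E[r] = 0.024371, running G = 0.397331

G = 0.3973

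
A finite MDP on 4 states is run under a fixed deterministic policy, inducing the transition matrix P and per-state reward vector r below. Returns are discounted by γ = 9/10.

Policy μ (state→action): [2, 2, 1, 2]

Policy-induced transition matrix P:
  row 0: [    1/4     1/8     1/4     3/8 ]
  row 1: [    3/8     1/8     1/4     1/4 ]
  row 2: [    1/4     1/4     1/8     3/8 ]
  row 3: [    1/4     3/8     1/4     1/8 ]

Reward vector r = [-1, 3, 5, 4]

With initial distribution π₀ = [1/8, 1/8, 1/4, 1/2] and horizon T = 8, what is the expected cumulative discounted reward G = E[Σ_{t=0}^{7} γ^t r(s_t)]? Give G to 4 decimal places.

t=0: π = [0.1250, 0.1250, 0.2500, 0.5000], E[r] = 3.5000, γ^t·E[r] = 3.500000, running G = 3.500000
t=1: π = [0.2656, 0.2813, 0.2188, 0.2344], E[r] = 2.6094, γ^t·E[r] = 2.348438, running G = 5.848438
t=2: π = [0.2852, 0.2109, 0.2227, 0.2813], E[r] = 2.5859, γ^t·E[r] = 2.094609, running G = 7.943047
t=3: π = [0.2764, 0.2231, 0.2222, 0.2783], E[r] = 2.6172, γ^t·E[r] = 1.907930, running G = 9.850977
t=4: π = [0.2779, 0.2224, 0.2222, 0.2775], E[r] = 2.6104, γ^t·E[r] = 1.712692, running G = 11.563668
t=5: π = [0.2778, 0.2222, 0.2222, 0.2778], E[r] = 2.6111, γ^t·E[r] = 1.541823, running G = 13.105492
t=6: π = [0.2778, 0.2222, 0.2222, 0.2778], E[r] = 2.6111, γ^t·E[r] = 1.387666, running G = 14.493158
t=7: π = [0.2778, 0.2222, 0.2222, 0.2778], E[r] = 2.6111, γ^t·E[r] = 1.248883, running G = 15.742041

G = 15.7420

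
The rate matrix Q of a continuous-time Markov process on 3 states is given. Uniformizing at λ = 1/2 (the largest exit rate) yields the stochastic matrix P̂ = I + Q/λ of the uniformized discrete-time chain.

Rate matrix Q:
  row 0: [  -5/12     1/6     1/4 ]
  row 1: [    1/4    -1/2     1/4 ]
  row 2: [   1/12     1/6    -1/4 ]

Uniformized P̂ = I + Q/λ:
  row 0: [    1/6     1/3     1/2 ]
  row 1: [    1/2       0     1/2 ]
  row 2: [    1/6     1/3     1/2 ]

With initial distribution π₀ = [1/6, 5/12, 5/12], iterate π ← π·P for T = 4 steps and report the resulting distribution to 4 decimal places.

t=0: π = [0.1667, 0.4167, 0.4167]
t=1: π = [0.3056, 0.1944, 0.5000]
t=2: π = [0.2315, 0.2685, 0.5000]
t=3: π = [0.2562, 0.2438, 0.5000]
t=4: π = [0.2479, 0.2521, 0.5000]

π = [0.2479, 0.2521, 0.5000]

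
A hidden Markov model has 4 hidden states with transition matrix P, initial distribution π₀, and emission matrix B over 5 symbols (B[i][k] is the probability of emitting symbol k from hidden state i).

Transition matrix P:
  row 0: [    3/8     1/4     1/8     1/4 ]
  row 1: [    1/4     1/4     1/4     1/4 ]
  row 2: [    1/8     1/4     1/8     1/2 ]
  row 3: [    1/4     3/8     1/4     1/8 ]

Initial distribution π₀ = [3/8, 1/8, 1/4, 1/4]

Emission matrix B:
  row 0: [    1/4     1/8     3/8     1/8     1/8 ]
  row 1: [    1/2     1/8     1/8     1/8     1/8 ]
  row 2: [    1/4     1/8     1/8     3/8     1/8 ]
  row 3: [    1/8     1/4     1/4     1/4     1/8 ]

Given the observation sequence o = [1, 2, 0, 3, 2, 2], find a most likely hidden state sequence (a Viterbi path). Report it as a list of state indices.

path = [0, 0, 1, 2, 3, 0]

t=0: δ = [4.688e-02, 1.562e-02, 3.125e-02, 6.250e-02]  (obs o_0=1)
t=1: δ = [6.592e-03, 2.930e-03, 1.953e-03, 3.906e-03]  ψ = [0, 3, 3, 2]  (obs o_1=2)
t=2: δ = [6.180e-04, 8.240e-04, 2.441e-04, 2.060e-04]  ψ = [0, 0, 3, 0]  (obs o_2=0)
t=3: δ = [2.897e-05, 2.575e-05, 7.725e-05, 5.150e-05]  ψ = [0, 1, 1, 1]  (obs o_3=3)
t=4: δ = [4.828e-06, 2.414e-06, 1.609e-06, 9.656e-06]  ψ = [3, 2, 3, 2]  (obs o_4=2)
t=5: δ = [9.052e-07, 4.526e-07, 3.017e-07, 3.017e-07]  ψ = [3, 3, 3, 0]  (obs o_5=2)
backtrack: best end state = 0; path = [0, 0, 1, 2, 3, 0]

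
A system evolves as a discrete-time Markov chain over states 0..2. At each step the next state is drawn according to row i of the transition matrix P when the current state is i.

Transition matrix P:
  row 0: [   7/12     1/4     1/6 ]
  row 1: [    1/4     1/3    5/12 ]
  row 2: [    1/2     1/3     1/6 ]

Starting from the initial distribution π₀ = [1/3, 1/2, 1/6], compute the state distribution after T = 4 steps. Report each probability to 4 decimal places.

t=0: π = [0.3333, 0.5000, 0.1667]
t=1: π = [0.4028, 0.3056, 0.2917]
t=2: π = [0.4572, 0.2998, 0.2431]
t=3: π = [0.4632, 0.2952, 0.2416]
t=4: π = [0.4648, 0.2947, 0.2405]

π = [0.4648, 0.2947, 0.2405]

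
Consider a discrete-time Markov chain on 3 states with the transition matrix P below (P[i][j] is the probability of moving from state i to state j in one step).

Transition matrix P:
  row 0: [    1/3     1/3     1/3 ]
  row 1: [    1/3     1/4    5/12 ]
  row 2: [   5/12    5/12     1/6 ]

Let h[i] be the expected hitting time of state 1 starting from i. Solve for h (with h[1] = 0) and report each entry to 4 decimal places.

First-step conditioning: h[1] = 0; for i ≠ 1, h[i] = 1 + Σ_k P[i][k]·h[k].
  h[0] = 1 + 1/3·h[0] + 1/3·h[2]
  h[2] = 1 + 5/12·h[0] + 1/6·h[2]
Solving the 2×2 linear system over states ≠ 1 gives exactly h = [14/5, 0, 13/5] (h[1] = 0 is the target).

h = [2.8000, 0.0000, 2.6000]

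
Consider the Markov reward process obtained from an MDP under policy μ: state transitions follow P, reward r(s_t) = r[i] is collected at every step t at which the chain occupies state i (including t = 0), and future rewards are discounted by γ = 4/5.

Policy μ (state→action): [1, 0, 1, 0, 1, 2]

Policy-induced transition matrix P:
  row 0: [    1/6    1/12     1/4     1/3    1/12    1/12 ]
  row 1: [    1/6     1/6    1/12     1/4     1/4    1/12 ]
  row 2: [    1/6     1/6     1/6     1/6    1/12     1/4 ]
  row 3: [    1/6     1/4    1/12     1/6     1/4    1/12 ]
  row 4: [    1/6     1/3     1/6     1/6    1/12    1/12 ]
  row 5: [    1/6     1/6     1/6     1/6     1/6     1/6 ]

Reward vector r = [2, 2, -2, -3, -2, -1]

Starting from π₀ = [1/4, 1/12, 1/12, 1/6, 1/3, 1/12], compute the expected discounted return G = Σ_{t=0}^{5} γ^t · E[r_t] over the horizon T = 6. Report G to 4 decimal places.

t=0: π = [0.2500, 0.0833, 0.0833, 0.1667, 0.3333, 0.0833], E[r] = -0.7500, γ^t·E[r] = -0.750000, running G = -0.750000
t=1: π = [0.1667, 0.2153, 0.1667, 0.2153, 0.1319, 0.1042], E[r] = -0.5833, γ^t·E[r] = -0.466667, running G = -1.216667
t=2: π = [0.1667, 0.1927, 0.1447, 0.2124, 0.1638, 0.1198], E[r] = -0.6551, γ^t·E[r] = -0.419259, running G = -1.635926
t=3: π = [0.1667, 0.1978, 0.1468, 0.2105, 0.1608, 0.1174], E[r] = -0.6353, γ^t·E[r] = -0.325284, running G = -1.961210
t=4: π = [0.1667, 0.1971, 0.1465, 0.2109, 0.1612, 0.1176], E[r] = -0.6382, γ^t·E[r] = -0.261396, running G = -2.222606
t=5: π = [0.1667, 0.1972, 0.1466, 0.2109, 0.1611, 0.1176], E[r] = -0.6378, γ^t·E[r] = -0.208990, running G = -2.431596

G = -2.4316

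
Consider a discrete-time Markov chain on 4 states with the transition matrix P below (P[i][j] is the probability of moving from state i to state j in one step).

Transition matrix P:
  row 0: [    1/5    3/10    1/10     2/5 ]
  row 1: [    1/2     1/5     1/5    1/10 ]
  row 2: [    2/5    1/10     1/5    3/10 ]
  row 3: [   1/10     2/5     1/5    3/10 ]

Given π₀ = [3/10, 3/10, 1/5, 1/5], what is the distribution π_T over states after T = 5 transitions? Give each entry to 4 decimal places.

t=0: π = [0.3000, 0.3000, 0.2000, 0.2000]
t=1: π = [0.3100, 0.2500, 0.1700, 0.2700]
t=2: π = [0.2820, 0.2680, 0.1690, 0.2810]
t=3: π = [0.2861, 0.2675, 0.1718, 0.2746]
t=4: π = [0.2872, 0.2664, 0.1714, 0.2751]
t=5: π = [0.2867, 0.2666, 0.1713, 0.2754]

π = [0.2867, 0.2666, 0.1713, 0.2754]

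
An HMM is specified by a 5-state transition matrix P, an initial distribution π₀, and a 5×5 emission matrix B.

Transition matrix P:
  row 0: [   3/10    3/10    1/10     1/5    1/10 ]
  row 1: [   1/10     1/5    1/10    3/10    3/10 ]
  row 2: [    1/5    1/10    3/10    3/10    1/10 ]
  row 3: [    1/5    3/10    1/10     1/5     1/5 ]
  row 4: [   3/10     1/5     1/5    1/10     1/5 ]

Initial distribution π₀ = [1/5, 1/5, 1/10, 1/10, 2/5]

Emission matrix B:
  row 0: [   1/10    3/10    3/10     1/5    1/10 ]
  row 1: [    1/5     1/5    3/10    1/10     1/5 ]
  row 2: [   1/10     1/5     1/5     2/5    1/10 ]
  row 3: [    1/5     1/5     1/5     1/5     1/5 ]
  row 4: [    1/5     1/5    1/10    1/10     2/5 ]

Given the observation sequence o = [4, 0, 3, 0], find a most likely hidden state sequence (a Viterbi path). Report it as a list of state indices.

t=0: δ = [2.000e-02, 4.000e-02, 1.000e-02, 2.000e-02, 1.600e-01]  (obs o_0=4)
t=1: δ = [4.800e-03, 6.400e-03, 3.200e-03, 3.200e-03, 6.400e-03]  ψ = [4, 4, 4, 4, 4]  (obs o_1=0)
t=2: δ = [3.840e-04, 1.440e-04, 5.120e-04, 3.840e-04, 1.920e-04]  ψ = [4, 0, 4, 1, 1]  (obs o_2=3)
t=3: δ = [1.152e-05, 2.304e-05, 1.536e-05, 3.072e-05, 1.536e-05]  ψ = [0, 0, 2, 2, 3]  (obs o_3=0)
backtrack: best end state = 3; path = [4, 4, 2, 3]

path = [4, 4, 2, 3]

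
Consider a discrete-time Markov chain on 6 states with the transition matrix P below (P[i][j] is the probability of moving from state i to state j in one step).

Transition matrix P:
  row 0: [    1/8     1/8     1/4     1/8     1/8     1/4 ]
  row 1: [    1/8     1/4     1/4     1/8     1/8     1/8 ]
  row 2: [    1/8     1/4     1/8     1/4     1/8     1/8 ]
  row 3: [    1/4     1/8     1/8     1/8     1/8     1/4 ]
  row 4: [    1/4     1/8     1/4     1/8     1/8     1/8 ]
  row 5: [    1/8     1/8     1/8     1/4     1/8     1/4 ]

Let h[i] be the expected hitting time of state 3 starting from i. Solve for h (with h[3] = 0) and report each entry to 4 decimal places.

First-step conditioning: h[3] = 0; for i ≠ 3, h[i] = 1 + Σ_k P[i][k]·h[k].
  h[0] = 1 + 1/8·h[0] + 1/8·h[1] + 1/4·h[2] + 1/8·h[4] + 1/4·h[5]
  h[1] = 1 + 1/8·h[0] + 1/4·h[1] + 1/4·h[2] + 1/8·h[4] + 1/8·h[5]
  h[2] = 1 + 1/8·h[0] + 1/4·h[1] + 1/8·h[2] + 1/8·h[4] + 1/8·h[5]
  h[4] = 1 + 1/4·h[0] + 1/8·h[1] + 1/4·h[2] + 1/8·h[4] + 1/8·h[5]
  h[5] = 1 + 1/8·h[0] + 1/8·h[1] + 1/8·h[2] + 1/8·h[4] + 1/4·h[5]
Solving the 5×5 linear system over states ≠ 3 gives exactly h = [3968/689, 4032/689, 3584/689, 0, 4024/689, 3520/689] (h[3] = 0 is the target).

h = [5.7591, 5.8520, 5.2017, 0.0000, 5.8403, 5.1089]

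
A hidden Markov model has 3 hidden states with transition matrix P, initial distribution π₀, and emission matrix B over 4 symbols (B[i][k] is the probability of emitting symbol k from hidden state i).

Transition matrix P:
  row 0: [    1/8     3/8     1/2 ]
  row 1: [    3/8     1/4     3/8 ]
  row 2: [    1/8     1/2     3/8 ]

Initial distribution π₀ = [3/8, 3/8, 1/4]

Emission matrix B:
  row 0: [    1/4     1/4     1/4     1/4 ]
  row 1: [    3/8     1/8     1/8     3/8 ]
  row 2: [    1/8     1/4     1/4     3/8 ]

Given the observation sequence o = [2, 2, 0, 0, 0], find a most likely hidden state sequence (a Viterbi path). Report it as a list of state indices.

t=0: δ = [9.375e-02, 4.688e-02, 6.250e-02]  (obs o_0=2)
t=1: δ = [4.395e-03, 4.395e-03, 1.172e-02]  ψ = [1, 0, 0]  (obs o_1=2)
t=2: δ = [4.120e-04, 2.197e-03, 5.493e-04]  ψ = [1, 2, 2]  (obs o_2=0)
t=3: δ = [2.060e-04, 2.060e-04, 1.030e-04]  ψ = [1, 1, 1]  (obs o_3=0)
t=4: δ = [1.931e-05, 2.897e-05, 1.287e-05]  ψ = [1, 0, 0]  (obs o_4=0)
backtrack: best end state = 1; path = [0, 2, 1, 0, 1]

path = [0, 2, 1, 0, 1]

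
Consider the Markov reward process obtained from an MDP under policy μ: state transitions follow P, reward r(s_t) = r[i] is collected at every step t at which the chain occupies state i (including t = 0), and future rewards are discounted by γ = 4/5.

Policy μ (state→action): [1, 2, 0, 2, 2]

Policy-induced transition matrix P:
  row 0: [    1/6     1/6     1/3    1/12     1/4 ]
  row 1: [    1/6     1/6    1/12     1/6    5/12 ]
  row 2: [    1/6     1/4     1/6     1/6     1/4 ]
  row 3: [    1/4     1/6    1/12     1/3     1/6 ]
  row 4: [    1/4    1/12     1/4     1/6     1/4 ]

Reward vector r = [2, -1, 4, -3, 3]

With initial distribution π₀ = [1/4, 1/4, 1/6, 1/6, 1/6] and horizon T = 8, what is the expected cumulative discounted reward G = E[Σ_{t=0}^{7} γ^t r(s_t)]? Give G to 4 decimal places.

t=0: π = [0.2500, 0.2500, 0.1667, 0.1667, 0.1667], E[r] = 0.9167, γ^t·E[r] = 0.916667, running G = 0.916667
t=1: π = [0.1944, 0.1667, 0.1875, 0.1736, 0.2778], E[r] = 1.2847, γ^t·E[r] = 1.027778, running G = 1.944444
t=2: π = [0.2043, 0.1591, 0.1939, 0.1794, 0.2633], E[r] = 1.2766, γ^t·E[r] = 0.817037, running G = 2.761481
t=3: π = [0.2036, 0.1609, 0.1944, 0.1795, 0.2616], E[r] = 1.2701, γ^t·E[r] = 0.650296, running G = 3.411778
t=4: π = [0.2034, 0.1611, 0.1940, 0.1796, 0.2619], E[r] = 1.2685, γ^t·E[r] = 0.519595, running G = 3.931373
t=5: π = [0.2035, 0.1610, 0.1940, 0.1797, 0.2619], E[r] = 1.2686, γ^t·E[r] = 0.415686, running G = 4.347059
t=6: π = [0.2035, 0.1610, 0.1940, 0.1797, 0.2619], E[r] = 1.2686, γ^t·E[r] = 0.332552, running G = 4.679610
t=7: π = [0.2035, 0.1610, 0.1940, 0.1797, 0.2619], E[r] = 1.2686, γ^t·E[r] = 0.266040, running G = 4.945651

G = 4.9457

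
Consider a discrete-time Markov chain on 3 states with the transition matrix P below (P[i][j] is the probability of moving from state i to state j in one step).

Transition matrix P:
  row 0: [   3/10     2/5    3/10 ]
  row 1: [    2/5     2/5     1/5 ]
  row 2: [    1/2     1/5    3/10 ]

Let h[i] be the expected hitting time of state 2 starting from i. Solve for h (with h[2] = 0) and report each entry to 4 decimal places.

h = [3.8462, 4.2308, 0.0000]

First-step conditioning: h[2] = 0; for i ≠ 2, h[i] = 1 + Σ_k P[i][k]·h[k].
  h[0] = 1 + 3/10·h[0] + 2/5·h[1]
  h[1] = 1 + 2/5·h[0] + 2/5·h[1]
Solving the 2×2 linear system over states ≠ 2 gives exactly h = [50/13, 55/13, 0] (h[2] = 0 is the target).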